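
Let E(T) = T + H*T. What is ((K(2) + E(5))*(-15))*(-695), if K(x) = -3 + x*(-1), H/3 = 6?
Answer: 938250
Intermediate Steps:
H = 18 (H = 3*6 = 18)
E(T) = 19*T (E(T) = T + 18*T = 19*T)
K(x) = -3 - x
((K(2) + E(5))*(-15))*(-695) = (((-3 - 1*2) + 19*5)*(-15))*(-695) = (((-3 - 2) + 95)*(-15))*(-695) = ((-5 + 95)*(-15))*(-695) = (90*(-15))*(-695) = -1350*(-695) = 938250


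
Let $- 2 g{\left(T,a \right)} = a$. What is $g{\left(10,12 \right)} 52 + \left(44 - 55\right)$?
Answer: $-323$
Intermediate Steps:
$g{\left(T,a \right)} = - \frac{a}{2}$
$g{\left(10,12 \right)} 52 + \left(44 - 55\right) = \left(- \frac{1}{2}\right) 12 \cdot 52 + \left(44 - 55\right) = \left(-6\right) 52 - 11 = -312 - 11 = -323$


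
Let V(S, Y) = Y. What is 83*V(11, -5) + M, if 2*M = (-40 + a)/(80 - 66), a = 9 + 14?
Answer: -11637/28 ≈ -415.61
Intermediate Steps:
a = 23
M = -17/28 (M = ((-40 + 23)/(80 - 66))/2 = (-17/14)/2 = (-17*1/14)/2 = (½)*(-17/14) = -17/28 ≈ -0.60714)
83*V(11, -5) + M = 83*(-5) - 17/28 = -415 - 17/28 = -11637/28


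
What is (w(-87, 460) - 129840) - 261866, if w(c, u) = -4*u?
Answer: -393546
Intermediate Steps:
(w(-87, 460) - 129840) - 261866 = (-4*460 - 129840) - 261866 = (-1840 - 129840) - 261866 = -131680 - 261866 = -393546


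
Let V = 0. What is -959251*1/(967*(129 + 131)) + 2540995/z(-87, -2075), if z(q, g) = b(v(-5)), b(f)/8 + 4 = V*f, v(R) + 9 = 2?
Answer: -159721914733/2011360 ≈ -79410.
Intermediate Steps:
v(R) = -7 (v(R) = -9 + 2 = -7)
b(f) = -32 (b(f) = -32 + 8*(0*f) = -32 + 8*0 = -32 + 0 = -32)
z(q, g) = -32
-959251*1/(967*(129 + 131)) + 2540995/z(-87, -2075) = -959251*1/(967*(129 + 131)) + 2540995/(-32) = -959251/(260*967) + 2540995*(-1/32) = -959251/251420 - 2540995/32 = -159721914733/2011360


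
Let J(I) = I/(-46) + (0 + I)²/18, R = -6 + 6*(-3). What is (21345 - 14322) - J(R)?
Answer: 160781/23 ≈ 6990.5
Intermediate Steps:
R = -24 (R = -6 - 18 = -24)
J(I) = -I/46 + I²/18 (J(I) = I*(-1/46) + I²*(1/18) = -I/46 + I²/18)
(21345 - 14322) - J(R) = (21345 - 14322) - (-24)*(-9 + 23*(-24))/414 = 7023 - (-24)*(-9 - 552)/414 = 7023 - (-24)*(-561)/414 = 7023 - 1*748/23 = 7023 - 748/23 = 160781/23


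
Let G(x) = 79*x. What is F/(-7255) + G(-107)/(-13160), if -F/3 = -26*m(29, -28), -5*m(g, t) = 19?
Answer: 65227139/95475800 ≈ 0.68318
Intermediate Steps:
m(g, t) = -19/5 (m(g, t) = -1/5*19 = -19/5)
F = -1482/5 (F = -(-78)*(-19)/5 = -3*494/5 = -1482/5 ≈ -296.40)
F/(-7255) + G(-107)/(-13160) = -1482/5/(-7255) + (79*(-107))/(-13160) = -1482/5*(-1/7255) - 8453*(-1/13160) = 1482/36275 + 8453/13160 = 65227139/95475800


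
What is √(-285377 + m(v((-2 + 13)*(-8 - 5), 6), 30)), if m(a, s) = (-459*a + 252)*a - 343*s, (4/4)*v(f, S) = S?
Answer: I*√310679 ≈ 557.39*I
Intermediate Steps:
v(f, S) = S
m(a, s) = -343*s + a*(252 - 459*a) (m(a, s) = (252 - 459*a)*a - 343*s = a*(252 - 459*a) - 343*s = -343*s + a*(252 - 459*a))
√(-285377 + m(v((-2 + 13)*(-8 - 5), 6), 30)) = √(-285377 + (-459*6² - 343*30 + 252*6)) = √(-285377 + (-459*36 - 10290 + 1512)) = √(-285377 + (-16524 - 10290 + 1512)) = √(-285377 - 25302) = √(-310679) = I*√310679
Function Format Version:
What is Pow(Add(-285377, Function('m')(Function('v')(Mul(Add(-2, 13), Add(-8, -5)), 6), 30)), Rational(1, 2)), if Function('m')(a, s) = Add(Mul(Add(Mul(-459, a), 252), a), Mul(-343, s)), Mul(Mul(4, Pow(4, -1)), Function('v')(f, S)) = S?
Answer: Mul(I, Pow(310679, Rational(1, 2))) ≈ Mul(557.39, I)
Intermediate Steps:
Function('v')(f, S) = S
Function('m')(a, s) = Add(Mul(-343, s), Mul(a, Add(252, Mul(-459, a)))) (Function('m')(a, s) = Add(Mul(Add(252, Mul(-459, a)), a), Mul(-343, s)) = Add(Mul(a, Add(252, Mul(-459, a))), Mul(-343, s)) = Add(Mul(-343, s), Mul(a, Add(252, Mul(-459, a)))))
Pow(Add(-285377, Function('m')(Function('v')(Mul(Add(-2, 13), Add(-8, -5)), 6), 30)), Rational(1, 2)) = Pow(Add(-285377, Add(Mul(-459, Pow(6, 2)), Mul(-343, 30), Mul(252, 6))), Rational(1, 2)) = Pow(Add(-285377, Add(Mul(-459, 36), -10290, 1512)), Rational(1, 2)) = Pow(Add(-285377, Add(-16524, -10290, 1512)), Rational(1, 2)) = Pow(Add(-285377, -25302), Rational(1, 2)) = Pow(-310679, Rational(1, 2)) = Mul(I, Pow(310679, Rational(1, 2)))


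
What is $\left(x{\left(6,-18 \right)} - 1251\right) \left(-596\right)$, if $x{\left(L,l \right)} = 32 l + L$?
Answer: $1085316$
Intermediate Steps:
$x{\left(L,l \right)} = L + 32 l$
$\left(x{\left(6,-18 \right)} - 1251\right) \left(-596\right) = \left(\left(6 + 32 \left(-18\right)\right) - 1251\right) \left(-596\right) = \left(\left(6 - 576\right) - 1251\right) \left(-596\right) = \left(-570 - 1251\right) \left(-596\right) = \left(-1821\right) \left(-596\right) = 1085316$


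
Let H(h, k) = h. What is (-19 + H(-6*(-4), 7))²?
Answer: 25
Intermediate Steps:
(-19 + H(-6*(-4), 7))² = (-19 - 6*(-4))² = (-19 + 24)² = 5² = 25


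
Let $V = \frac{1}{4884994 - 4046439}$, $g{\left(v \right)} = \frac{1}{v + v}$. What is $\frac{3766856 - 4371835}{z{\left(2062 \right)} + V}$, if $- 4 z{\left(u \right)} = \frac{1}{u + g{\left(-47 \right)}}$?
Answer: $\frac{196660039528650630}{39024431} \approx 5.0394 \cdot 10^{9}$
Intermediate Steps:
$g{\left(v \right)} = \frac{1}{2 v}$
$V = \frac{1}{838555} \approx 1.1925 \cdot 10^{-6}$
$z{\left(u \right)} = - \frac{1}{4 \left(- \frac{1}{94} + u\right)}$ ($z{\left(u \right)} = - \frac{1}{4 \left(u + \frac{1}{2 \left(-47\right)}\right)} = - \frac{1}{4 \left(u + \frac{1}{2} \left(- \frac{1}{47}\right)\right)} = - \frac{1}{4 \left(u - \frac{1}{94}\right)} = - \frac{1}{4 \left(- \frac{1}{94} + u\right)}$)
$\frac{3766856 - 4371835}{z{\left(2062 \right)} + V} = \frac{3766856 - 4371835}{- \frac{47}{-2 + 188 \cdot 2062} + \frac{1}{838555}} = - \frac{604979}{- \frac{47}{-2 + 387656} + \frac{1}{838555}} = - \frac{604979}{- \frac{47}{387654} + \frac{1}{838555}} = - \frac{604979}{- \frac{39024431}{325069199970}} = \left(-604979\right) \left(- \frac{325069199970}{39024431}\right) = \frac{196660039528650630}{39024431}$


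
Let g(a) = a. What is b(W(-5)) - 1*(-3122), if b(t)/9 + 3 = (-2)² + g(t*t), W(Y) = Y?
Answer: 3356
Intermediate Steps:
b(t) = 9 + 9*t² (b(t) = -27 + 9*((-2)² + t*t) = -27 + 9*(4 + t²) = -27 + (36 + 9*t²) = 9 + 9*t²)
b(W(-5)) - 1*(-3122) = (9 + 9*(-5)²) - 1*(-3122) = (9 + 9*25) + 3122 = (9 + 225) + 3122 = 234 + 3122 = 3356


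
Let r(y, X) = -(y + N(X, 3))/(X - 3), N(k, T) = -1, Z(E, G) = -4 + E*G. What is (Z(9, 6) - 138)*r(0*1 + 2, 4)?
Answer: 88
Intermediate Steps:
r(y, X) = -(-1 + y)/(-3 + X) (r(y, X) = -(y - 1)/(X - 3) = -(-1 + y)/(-3 + X))
(Z(9, 6) - 138)*r(0*1 + 2, 4) = ((-4 + 9*6) - 138)*((1 - (0*1 + 2))/(-3 + 4)) = ((-4 + 54) - 138)*((1 - (0 + 2))/1) = (50 - 138)*(1*(1 - 1*2)) = -88*(1 - 2) = -88*(-1) = 88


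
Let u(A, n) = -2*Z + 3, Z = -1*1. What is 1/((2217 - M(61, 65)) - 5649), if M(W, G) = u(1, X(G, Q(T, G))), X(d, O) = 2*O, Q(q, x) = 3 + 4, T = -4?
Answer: -1/3437 ≈ -0.00029095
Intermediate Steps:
Q(q, x) = 7
Z = -1
u(A, n) = 5 (u(A, n) = -2*(-1) + 3 = 2 + 3 = 5)
M(W, G) = 5
1/((2217 - M(61, 65)) - 5649) = 1/((2217 - 1*5) - 5649) = 1/((2217 - 5) - 5649) = 1/(2212 - 5649) = 1/(-3437) = -1/3437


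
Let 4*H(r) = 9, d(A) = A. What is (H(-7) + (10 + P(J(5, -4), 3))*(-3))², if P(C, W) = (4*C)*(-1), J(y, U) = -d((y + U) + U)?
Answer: 1089/16 ≈ 68.063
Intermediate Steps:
J(y, U) = -y - 2*U (J(y, U) = -((y + U) + U) = -((U + y) + U) = -(y + 2*U) = -y - 2*U)
P(C, W) = -4*C
H(r) = 9/4 (H(r) = (¼)*9 = 9/4)
(H(-7) + (10 + P(J(5, -4), 3))*(-3))² = (9/4 + (10 - 4*(-1*5 - 2*(-4)))*(-3))² = (9/4 + (10 - 4*(-5 + 8))*(-3))² = (9/4 + (10 - 4*3)*(-3))² = (9/4 + (10 - 12)*(-3))² = (9/4 - 2*(-3))² = (9/4 + 6)² = (33/4)² = 1089/16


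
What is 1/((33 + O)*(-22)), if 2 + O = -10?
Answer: -1/462 ≈ -0.0021645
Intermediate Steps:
O = -12 (O = -2 - 10 = -12)
1/((33 + O)*(-22)) = 1/((33 - 12)*(-22)) = 1/(21*(-22)) = 1/(-462) = -1/462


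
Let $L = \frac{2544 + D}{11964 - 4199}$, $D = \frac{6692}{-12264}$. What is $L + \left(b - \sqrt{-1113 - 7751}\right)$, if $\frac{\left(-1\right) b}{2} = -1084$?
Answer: $\frac{7374633793}{3401070} - 4 i \sqrt{554} \approx 2168.3 - 94.149 i$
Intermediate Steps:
$b = 2168$ ($b = \left(-2\right) \left(-1084\right) = 2168$)
$D = - \frac{239}{438}$ ($D = 6692 \left(- \frac{1}{12264}\right) = - \frac{239}{438} \approx -0.54566$)
$L = \frac{1114033}{3401070}$ ($L = \frac{2544 - \frac{239}{438}}{11964 - 4199} = \frac{1114033}{438 \cdot 7765} = \frac{1114033}{438} \cdot \frac{1}{7765} = \frac{1114033}{3401070} \approx 0.32755$)
$L + \left(b - \sqrt{-1113 - 7751}\right) = \frac{1114033}{3401070} + \left(2168 - \sqrt{-1113 - 7751}\right) = \frac{1114033}{3401070} + \left(2168 - \sqrt{-8864}\right) = \frac{1114033}{3401070} + \left(2168 - 4 i \sqrt{554}\right) = \frac{7374633793}{3401070} - 4 i \sqrt{554}$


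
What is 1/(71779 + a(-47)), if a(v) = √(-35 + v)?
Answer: 71779/5152224923 - I*√82/5152224923 ≈ 1.3932e-5 - 1.7576e-9*I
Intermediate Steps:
1/(71779 + a(-47)) = 1/(71779 + √(-35 - 47)) = 1/(71779 + √(-82)) = 1/(71779 + I*√82)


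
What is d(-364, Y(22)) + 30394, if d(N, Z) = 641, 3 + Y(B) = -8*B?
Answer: 31035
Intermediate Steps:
Y(B) = -3 - 8*B
d(-364, Y(22)) + 30394 = 641 + 30394 = 31035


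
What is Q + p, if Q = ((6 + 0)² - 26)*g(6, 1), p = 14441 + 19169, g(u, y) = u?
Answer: 33670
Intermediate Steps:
p = 33610
Q = 60 (Q = ((6 + 0)² - 26)*6 = (6² - 26)*6 = (36 - 26)*6 = 10*6 = 60)
Q + p = 60 + 33610 = 33670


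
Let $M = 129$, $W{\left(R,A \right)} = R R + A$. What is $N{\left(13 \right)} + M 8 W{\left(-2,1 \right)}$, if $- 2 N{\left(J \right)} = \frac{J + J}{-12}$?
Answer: $\frac{61933}{12} \approx 5161.1$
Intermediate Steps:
$W{\left(R,A \right)} = A + R^{2}$ ($W{\left(R,A \right)} = R^{2} + A = A + R^{2}$)
$N{\left(J \right)} = \frac{J}{12}$ ($N{\left(J \right)} = - \frac{\left(J + J\right) \frac{1}{-12}}{2} = - \frac{2 J \left(- \frac{1}{12}\right)}{2} = - \frac{\left(- \frac{1}{6}\right) J}{2} = \frac{J}{12}$)
$N{\left(13 \right)} + M 8 W{\left(-2,1 \right)} = \frac{1}{12} \cdot 13 + 129 \cdot 8 \left(1 + \left(-2\right)^{2}\right) = \frac{13}{12} + 129 \cdot 8 \left(1 + 4\right) = \frac{13}{12} + 129 \cdot 8 \cdot 5 = \frac{13}{12} + 129 \cdot 40 = \frac{13}{12} + 5160 = \frac{61933}{12}$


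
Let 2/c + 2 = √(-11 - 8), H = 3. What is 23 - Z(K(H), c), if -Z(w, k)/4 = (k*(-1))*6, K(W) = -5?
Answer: 625/23 + 48*I*√19/23 ≈ 27.174 + 9.0968*I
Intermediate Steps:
c = 2/(-2 + I*√19) (c = 2/(-2 + √(-11 - 8)) = 2/(-2 + √(-19)) = 2/(-2 + I*√19) ≈ -0.17391 - 0.37903*I)
Z(w, k) = 24*k (Z(w, k) = -4*k*(-1)*6 = -4*(-k)*6 = -(-24)*k = 24*k)
23 - Z(K(H), c) = 23 - 24*(-4/23 - 2*I*√19/23) = 23 - (-96/23 - 48*I*√19/23) = 23 + (96/23 + 48*I*√19/23) = 625/23 + 48*I*√19/23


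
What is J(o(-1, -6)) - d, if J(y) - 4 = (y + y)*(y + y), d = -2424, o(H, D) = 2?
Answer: 2444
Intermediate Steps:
J(y) = 4 + 4*y² (J(y) = 4 + (y + y)*(y + y) = 4 + (2*y)*(2*y) = 4 + 4*y²)
J(o(-1, -6)) - d = (4 + 4*2²) - 1*(-2424) = (4 + 4*4) + 2424 = (4 + 16) + 2424 = 20 + 2424 = 2444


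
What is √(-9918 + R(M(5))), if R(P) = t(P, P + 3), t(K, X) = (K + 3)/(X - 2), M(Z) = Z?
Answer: 5*I*√3570/3 ≈ 99.583*I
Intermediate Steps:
t(K, X) = (3 + K)/(-2 + X)
R(P) = (3 + P)/(1 + P) (R(P) = (3 + P)/(-2 + (P + 3)) = (3 + P)/(-2 + (3 + P)) = (3 + P)/(1 + P))
√(-9918 + R(M(5))) = √(-9918 + (3 + 5)/(1 + 5)) = √(-9918 + 8/6) = √(-9918 + (⅙)*8) = √(-9918 + 4/3) = √(-29750/3) = 5*I*√3570/3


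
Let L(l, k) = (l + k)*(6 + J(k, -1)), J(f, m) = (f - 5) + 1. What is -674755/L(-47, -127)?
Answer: -134951/4350 ≈ -31.023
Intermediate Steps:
J(f, m) = -4 + f (J(f, m) = (-5 + f) + 1 = -4 + f)
L(l, k) = (2 + k)*(k + l) (L(l, k) = (l + k)*(6 + (-4 + k)) = (k + l)*(2 + k) = (2 + k)*(k + l))
-674755/L(-47, -127) = -674755/((-127)² + 2*(-127) + 2*(-47) - 127*(-47)) = -674755/(16129 - 254 - 94 + 5969) = -674755/21750 = -674755*1/21750 = -134951/4350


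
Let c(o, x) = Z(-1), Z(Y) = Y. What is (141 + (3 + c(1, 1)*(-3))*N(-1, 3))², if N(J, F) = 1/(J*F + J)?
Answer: 77841/4 ≈ 19460.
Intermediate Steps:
c(o, x) = -1
N(J, F) = 1/(J + F*J) (N(J, F) = 1/(F*J + J) = 1/(J + F*J))
(141 + (3 + c(1, 1)*(-3))*N(-1, 3))² = (141 + (3 - 1*(-3))*(1/((-1)*(1 + 3))))² = (141 + (3 + 3)*(-1/4))² = (141 + 6*(-1*¼))² = (141 + 6*(-¼))² = (141 - 3/2)² = (279/2)² = 77841/4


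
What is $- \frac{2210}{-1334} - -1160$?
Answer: $\frac{774825}{667} \approx 1161.7$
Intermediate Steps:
$- \frac{2210}{-1334} - -1160 = \left(-2210\right) \left(- \frac{1}{1334}\right) + 1160 = \frac{1105}{667} + 1160 = \frac{774825}{667}$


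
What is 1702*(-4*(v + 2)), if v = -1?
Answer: -6808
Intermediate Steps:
1702*(-4*(v + 2)) = 1702*(-4*(-1 + 2)) = 1702*(-4*1) = 1702*(-4) = -6808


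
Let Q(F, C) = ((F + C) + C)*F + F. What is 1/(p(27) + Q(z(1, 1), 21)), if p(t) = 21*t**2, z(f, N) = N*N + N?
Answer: 1/15399 ≈ 6.4939e-5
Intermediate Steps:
z(f, N) = N + N**2 (z(f, N) = N**2 + N = N + N**2)
Q(F, C) = F + F*(F + 2*C) (Q(F, C) = ((C + F) + C)*F + F = (F + 2*C)*F + F = F*(F + 2*C) + F = F + F*(F + 2*C))
1/(p(27) + Q(z(1, 1), 21)) = 1/(21*27**2 + (1*(1 + 1))*(1 + 1*(1 + 1) + 2*21)) = 1/(21*729 + (1*2)*(1 + 1*2 + 42)) = 1/(15309 + 2*(1 + 2 + 42)) = 1/(15309 + 2*45) = 1/(15309 + 90) = 1/15399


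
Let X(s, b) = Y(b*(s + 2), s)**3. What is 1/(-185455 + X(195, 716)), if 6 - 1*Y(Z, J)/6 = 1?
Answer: -1/158455 ≈ -6.3109e-6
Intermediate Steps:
Y(Z, J) = 30 (Y(Z, J) = 36 - 6*1 = 36 - 6 = 30)
X(s, b) = 27000 (X(s, b) = 30**3 = 27000)
1/(-185455 + X(195, 716)) = 1/(-185455 + 27000) = 1/(-158455) = -1/158455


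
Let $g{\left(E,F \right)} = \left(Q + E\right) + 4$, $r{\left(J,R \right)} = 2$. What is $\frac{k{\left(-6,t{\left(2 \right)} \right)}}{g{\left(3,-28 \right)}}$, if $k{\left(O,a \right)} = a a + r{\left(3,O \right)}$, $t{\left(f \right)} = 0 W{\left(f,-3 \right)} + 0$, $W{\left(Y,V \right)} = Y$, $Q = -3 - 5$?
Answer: $-2$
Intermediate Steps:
$Q = -8$
$t{\left(f \right)} = 0$ ($t{\left(f \right)} = 0 f + 0 = 0 + 0 = 0$)
$g{\left(E,F \right)} = -4 + E$ ($g{\left(E,F \right)} = \left(-8 + E\right) + 4 = -4 + E$)
$k{\left(O,a \right)} = 2 + a^{2}$ ($k{\left(O,a \right)} = a a + 2 = a^{2} + 2 = 2 + a^{2}$)
$\frac{k{\left(-6,t{\left(2 \right)} \right)}}{g{\left(3,-28 \right)}} = \frac{2 + 0^{2}}{-4 + 3} = \frac{2 + 0}{-1} = 2 \left(-1\right) = -2$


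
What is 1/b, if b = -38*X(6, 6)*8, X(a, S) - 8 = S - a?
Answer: -1/2432 ≈ -0.00041118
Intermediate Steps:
X(a, S) = 8 + S - a (X(a, S) = 8 + (S - a) = 8 + S - a)
b = -2432 (b = -38*(8 + 6 - 1*6)*8 = -38*(8 + 6 - 6)*8 = -38*8*8 = -304*8 = -2432)
1/b = 1/(-2432) = -1/2432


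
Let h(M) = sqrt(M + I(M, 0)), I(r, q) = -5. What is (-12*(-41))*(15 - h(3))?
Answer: 7380 - 492*I*sqrt(2) ≈ 7380.0 - 695.79*I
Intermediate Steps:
h(M) = sqrt(-5 + M) (h(M) = sqrt(M - 5) = sqrt(-5 + M))
(-12*(-41))*(15 - h(3)) = (-12*(-41))*(15 - sqrt(-5 + 3)) = 492*(15 - sqrt(-2)) = 492*(15 - I*sqrt(2)) = 7380 - 492*I*sqrt(2)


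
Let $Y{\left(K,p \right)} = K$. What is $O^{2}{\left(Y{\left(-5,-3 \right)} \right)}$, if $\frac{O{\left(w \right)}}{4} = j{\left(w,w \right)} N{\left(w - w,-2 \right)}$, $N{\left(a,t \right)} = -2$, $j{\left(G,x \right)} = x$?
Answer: $1600$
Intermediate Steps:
$O{\left(w \right)} = - 8 w$ ($O{\left(w \right)} = 4 w \left(-2\right) = 4 \left(- 2 w\right) = - 8 w$)
$O^{2}{\left(Y{\left(-5,-3 \right)} \right)} = \left(\left(-8\right) \left(-5\right)\right)^{2} = 40^{2} = 1600$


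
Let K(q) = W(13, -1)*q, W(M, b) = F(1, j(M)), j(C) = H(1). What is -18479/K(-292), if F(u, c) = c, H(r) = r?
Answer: 18479/292 ≈ 63.284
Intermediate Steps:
j(C) = 1
W(M, b) = 1
K(q) = q (K(q) = 1*q = q)
-18479/K(-292) = -18479/(-292) = -18479*(-1/292) = 18479/292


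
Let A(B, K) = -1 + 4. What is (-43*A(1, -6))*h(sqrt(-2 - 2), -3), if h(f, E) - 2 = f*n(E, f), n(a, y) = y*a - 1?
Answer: -1806 + 258*I ≈ -1806.0 + 258.0*I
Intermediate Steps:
n(a, y) = -1 + a*y (n(a, y) = a*y - 1 = -1 + a*y)
A(B, K) = 3
h(f, E) = 2 + f*(-1 + E*f)
(-43*A(1, -6))*h(sqrt(-2 - 2), -3) = (-43*3)*(2 + sqrt(-2 - 2)*(-1 - 3*sqrt(-2 - 2))) = -129*(2 + sqrt(-4)*(-1 - 6*I)) = -129*(2 + (2*I)*(-1 - 6*I)) = -129*(2 + 2*I*(-1 - 6*I)) = -258 - 258*I*(-1 - 6*I)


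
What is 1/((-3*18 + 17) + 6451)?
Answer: 1/6414 ≈ 0.00015591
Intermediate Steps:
1/((-3*18 + 17) + 6451) = 1/((-54 + 17) + 6451) = 1/(-37 + 6451) = 1/6414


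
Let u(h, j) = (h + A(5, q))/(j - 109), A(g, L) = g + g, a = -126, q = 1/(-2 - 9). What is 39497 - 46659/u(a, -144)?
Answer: -7223075/116 ≈ -62268.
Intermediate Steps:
q = -1/11 (q = 1/(-11) = -1/11 ≈ -0.090909)
A(g, L) = 2*g
u(h, j) = (10 + h)/(-109 + j) (u(h, j) = (h + 2*5)/(j - 109) = (h + 10)/(-109 + j) = (10 + h)/(-109 + j))
39497 - 46659/u(a, -144) = 39497 - 46659*(-109 - 144)/(10 - 126) = 39497 - 46659/(-116/(-253)) = 39497 - 46659/((-1/253*(-116))) = 39497 - 46659/116/253 = 39497 - 46659*253/116 = 39497 - 11804727/116 = -7223075/116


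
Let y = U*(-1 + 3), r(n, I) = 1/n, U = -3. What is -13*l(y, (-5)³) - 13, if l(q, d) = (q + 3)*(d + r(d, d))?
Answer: -611039/125 ≈ -4888.3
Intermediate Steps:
r(n, I) = 1/n
y = -6 (y = -3*(-1 + 3) = -3*2 = -6)
l(q, d) = (3 + q)*(d + 1/d) (l(q, d) = (q + 3)*(d + 1/d) = (3 + q)*(d + 1/d))
-13*l(y, (-5)³) - 13 = -13*(3 - 6 + ((-5)³)²*(3 - 6))/((-5)³) - 13 = -13*(3 - 6 + (-125)²*(-3))/(-125) - 13 = -(-13)*(3 - 6 + 15625*(-3))/125 - 13 = -(-13)*(3 - 6 - 46875)/125 - 13 = -(-13)*(-46878)/125 - 13 = -13*46878/125 - 13 = -609414/125 - 13 = -611039/125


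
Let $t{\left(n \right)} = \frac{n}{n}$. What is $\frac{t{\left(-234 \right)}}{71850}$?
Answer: $\frac{1}{71850} \approx 1.3918 \cdot 10^{-5}$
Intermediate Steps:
$t{\left(n \right)} = 1$
$\frac{t{\left(-234 \right)}}{71850} = 1 \cdot \frac{1}{71850} = \frac{1}{71850}$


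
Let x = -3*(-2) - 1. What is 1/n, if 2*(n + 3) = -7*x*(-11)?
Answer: 2/379 ≈ 0.0052770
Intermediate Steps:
x = 5 (x = 6 - 1 = 5)
n = 379/2 (n = -3 + (-7*5*(-11))/2 = -3 + (-35*(-11))/2 = -3 + (1/2)*385 = -3 + 385/2 = 379/2 ≈ 189.50)
1/n = 1/(379/2) = 2/379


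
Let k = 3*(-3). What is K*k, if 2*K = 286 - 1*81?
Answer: -1845/2 ≈ -922.50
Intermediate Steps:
K = 205/2 (K = (286 - 1*81)/2 = (286 - 81)/2 = (1/2)*205 = 205/2 ≈ 102.50)
k = -9
K*k = (205/2)*(-9) = -1845/2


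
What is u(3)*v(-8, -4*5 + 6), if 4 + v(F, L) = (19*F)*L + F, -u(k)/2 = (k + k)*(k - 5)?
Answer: 50784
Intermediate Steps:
u(k) = -4*k*(-5 + k) (u(k) = -2*(k + k)*(k - 5) = -2*2*k*(-5 + k) = -4*k*(-5 + k))
v(F, L) = -4 + F + 19*F*L (v(F, L) = -4 + ((19*F)*L + F) = -4 + (19*F*L + F) = -4 + (F + 19*F*L) = -4 + F + 19*F*L)
u(3)*v(-8, -4*5 + 6) = (4*3*(5 - 1*3))*(-4 - 8 + 19*(-8)*(-4*5 + 6)) = (4*3*(5 - 3))*(-4 - 8 + 19*(-8)*(-20 + 6)) = (4*3*2)*(-4 - 8 + 19*(-8)*(-14)) = 24*(-4 - 8 + 2128) = 24*2116 = 50784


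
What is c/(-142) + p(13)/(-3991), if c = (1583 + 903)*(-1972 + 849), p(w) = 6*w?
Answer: 428537497/21797 ≈ 19660.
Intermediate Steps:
c = -2791778 (c = 2486*(-1123) = -2791778)
c/(-142) + p(13)/(-3991) = -2791778/(-142) + (6*13)/(-3991) = -2791778*(-1/142) + 78*(-1/3991) = 1395889/71 - 6/307 = 428537497/21797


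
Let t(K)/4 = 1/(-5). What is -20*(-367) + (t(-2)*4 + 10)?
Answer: 36734/5 ≈ 7346.8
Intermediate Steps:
t(K) = -⅘ (t(K) = 4/(-5) = 4*(-⅕) = -⅘)
-20*(-367) + (t(-2)*4 + 10) = -20*(-367) + (-⅘*4 + 10) = 7340 + (-16/5 + 10) = 7340 + 34/5 = 36734/5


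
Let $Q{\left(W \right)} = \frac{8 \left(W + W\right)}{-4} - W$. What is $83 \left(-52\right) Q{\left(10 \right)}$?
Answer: $215800$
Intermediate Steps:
$Q{\left(W \right)} = - 5 W$ ($Q{\left(W \right)} = 8 \cdot 2 W \left(- \frac{1}{4}\right) - W = 16 W \left(- \frac{1}{4}\right) - W = - 4 W - W = - 5 W$)
$83 \left(-52\right) Q{\left(10 \right)} = 83 \left(-52\right) \left(\left(-5\right) 10\right) = \left(-4316\right) \left(-50\right) = 215800$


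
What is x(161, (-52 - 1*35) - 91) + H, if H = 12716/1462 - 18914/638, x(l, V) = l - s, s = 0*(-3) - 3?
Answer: 1962243/13717 ≈ 143.05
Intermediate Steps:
s = -3 (s = 0 - 3 = -3)
x(l, V) = 3 + l (x(l, V) = l - 1*(-3) = l + 3 = 3 + l)
H = -287345/13717 (H = 12716*(1/1462) - 18914*1/638 = 374/43 - 9457/319 = -287345/13717 ≈ -20.948)
x(161, (-52 - 1*35) - 91) + H = (3 + 161) - 287345/13717 = 164 - 287345/13717 = 1962243/13717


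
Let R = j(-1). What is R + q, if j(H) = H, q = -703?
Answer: -704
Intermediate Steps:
R = -1
R + q = -1 - 703 = -704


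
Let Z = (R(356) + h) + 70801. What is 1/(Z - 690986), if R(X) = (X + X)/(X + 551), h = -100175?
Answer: -907/653365808 ≈ -1.3882e-6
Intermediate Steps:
R(X) = 2*X/(551 + X) (R(X) = (2*X)/(551 + X) = 2*X/(551 + X))
Z = -26641506/907 (Z = (2*356/(551 + 356) - 100175) + 70801 = (2*356/907 - 100175) + 70801 = (2*356*(1/907) - 100175) + 70801 = (712/907 - 100175) + 70801 = -90858013/907 + 70801 = -26641506/907 ≈ -29373.)
1/(Z - 690986) = 1/(-26641506/907 - 690986) = 1/(-653365808/907) = -907/653365808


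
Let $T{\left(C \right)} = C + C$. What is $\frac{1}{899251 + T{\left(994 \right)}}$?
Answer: $\frac{1}{901239} \approx 1.1096 \cdot 10^{-6}$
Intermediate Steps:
$T{\left(C \right)} = 2 C$
$\frac{1}{899251 + T{\left(994 \right)}} = \frac{1}{899251 + 2 \cdot 994} = \frac{1}{899251 + 1988} = \frac{1}{901239}$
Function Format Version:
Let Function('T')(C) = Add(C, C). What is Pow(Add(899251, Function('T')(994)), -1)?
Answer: Rational(1, 901239) ≈ 1.1096e-6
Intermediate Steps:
Function('T')(C) = Mul(2, C)
Pow(Add(899251, Function('T')(994)), -1) = Pow(Add(899251, Mul(2, 994)), -1) = Pow(Add(899251, 1988), -1) = Pow(901239, -1) = Rational(1, 901239)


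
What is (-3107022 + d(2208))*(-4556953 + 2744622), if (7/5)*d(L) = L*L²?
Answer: -97505519901421386/7 ≈ -1.3929e+16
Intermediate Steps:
d(L) = 5*L³/7 (d(L) = 5*(L*L²)/7 = 5*L³/7)
(-3107022 + d(2208))*(-4556953 + 2744622) = (-3107022 + (5/7)*2208³)*(-4556953 + 2744622) = (-3107022 + (5/7)*10764582912)*(-1812331) = (-3107022 + 53822914560/7)*(-1812331) = (53801165406/7)*(-1812331) = -97505519901421386/7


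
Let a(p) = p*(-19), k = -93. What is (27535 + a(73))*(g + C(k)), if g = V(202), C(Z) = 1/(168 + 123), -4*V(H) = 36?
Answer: -22818488/97 ≈ -2.3524e+5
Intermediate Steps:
V(H) = -9 (V(H) = -¼*36 = -9)
C(Z) = 1/291
g = -9
a(p) = -19*p
(27535 + a(73))*(g + C(k)) = (27535 - 19*73)*(-9 + 1/291) = (27535 - 1387)*(-2618/291) = 26148*(-2618/291) = -22818488/97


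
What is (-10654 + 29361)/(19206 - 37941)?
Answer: -18707/18735 ≈ -0.99851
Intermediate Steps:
(-10654 + 29361)/(19206 - 37941) = 18707/(-18735) = 18707*(-1/18735) = -18707/18735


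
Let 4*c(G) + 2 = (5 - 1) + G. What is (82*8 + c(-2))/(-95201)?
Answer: -656/95201 ≈ -0.0068907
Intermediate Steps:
c(G) = 1/2 + G/4 (c(G) = -1/2 + ((5 - 1) + G)/4 = -1/2 + (4 + G)/4 = -1/2 + (1 + G/4) = 1/2 + G/4)
(82*8 + c(-2))/(-95201) = (82*8 + (1/2 + (1/4)*(-2)))/(-95201) = (656 + (1/2 - 1/2))*(-1/95201) = (656 + 0)*(-1/95201) = 656*(-1/95201) = -656/95201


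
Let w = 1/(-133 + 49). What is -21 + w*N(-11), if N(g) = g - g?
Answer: -21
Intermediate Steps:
w = -1/84 (w = 1/(-84) = -1/84 ≈ -0.011905)
N(g) = 0
-21 + w*N(-11) = -21 - 1/84*0 = -21 + 0 = -21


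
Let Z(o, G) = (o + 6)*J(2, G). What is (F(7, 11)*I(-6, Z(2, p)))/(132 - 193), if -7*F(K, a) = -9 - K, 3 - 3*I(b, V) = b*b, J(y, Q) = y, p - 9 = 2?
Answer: 176/427 ≈ 0.41218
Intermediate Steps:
p = 11 (p = 9 + 2 = 11)
Z(o, G) = 12 + 2*o (Z(o, G) = (o + 6)*2 = (6 + o)*2 = 12 + 2*o)
I(b, V) = 1 - b²/3 (I(b, V) = 1 - b*b/3 = 1 - b²/3)
F(K, a) = 9/7 + K/7 (F(K, a) = -(-9 - K)/7 = 9/7 + K/7)
(F(7, 11)*I(-6, Z(2, p)))/(132 - 193) = ((9/7 + (⅐)*7)*(1 - ⅓*(-6)²))/(132 - 193) = ((9/7 + 1)*(1 - ⅓*36))/(-61) = (16*(1 - 12)/7)*(-1/61) = ((16/7)*(-11))*(-1/61) = -176/7*(-1/61) = 176/427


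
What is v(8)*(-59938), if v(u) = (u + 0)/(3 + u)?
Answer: -479504/11 ≈ -43591.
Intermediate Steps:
v(u) = u/(3 + u)
v(8)*(-59938) = (8/(3 + 8))*(-59938) = (8/11)*(-59938) = -479504/11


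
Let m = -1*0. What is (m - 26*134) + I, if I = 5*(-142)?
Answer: -4194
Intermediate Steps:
I = -710
m = 0
(m - 26*134) + I = (0 - 26*134) - 710 = (0 - 3484) - 710 = -3484 - 710 = -4194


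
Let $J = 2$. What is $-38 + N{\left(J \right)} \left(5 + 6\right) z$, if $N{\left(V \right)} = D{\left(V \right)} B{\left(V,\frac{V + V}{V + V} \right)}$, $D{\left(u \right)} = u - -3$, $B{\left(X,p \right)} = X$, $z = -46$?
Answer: $-5098$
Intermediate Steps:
$D{\left(u \right)} = 3 + u$ ($D{\left(u \right)} = u + 3 = 3 + u$)
$N{\left(V \right)} = V \left(3 + V\right)$ ($N{\left(V \right)} = \left(3 + V\right) V = V \left(3 + V\right)$)
$-38 + N{\left(J \right)} \left(5 + 6\right) z = -38 + 2 \left(3 + 2\right) \left(5 + 6\right) \left(-46\right) = -38 + 2 \cdot 5 \cdot 11 \left(-46\right) = -38 + 10 \cdot 11 \left(-46\right) = -38 + 110 \left(-46\right) = -38 - 5060 = -5098$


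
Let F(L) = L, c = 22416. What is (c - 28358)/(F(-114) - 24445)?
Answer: 5942/24559 ≈ 0.24195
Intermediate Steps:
(c - 28358)/(F(-114) - 24445) = (22416 - 28358)/(-114 - 24445) = -5942/(-24559) = -5942*(-1/24559) = 5942/24559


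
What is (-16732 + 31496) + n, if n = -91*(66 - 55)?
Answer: 13763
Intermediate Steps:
n = -1001 (n = -91*11 = -1001)
(-16732 + 31496) + n = (-16732 + 31496) - 1001 = 14764 - 1001 = 13763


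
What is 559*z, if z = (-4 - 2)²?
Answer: 20124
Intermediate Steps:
z = 36 (z = (-6)² = 36)
559*z = 559*36 = 20124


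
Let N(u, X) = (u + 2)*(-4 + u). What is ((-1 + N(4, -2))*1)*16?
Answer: -16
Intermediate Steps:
N(u, X) = (-4 + u)*(2 + u) (N(u, X) = (2 + u)*(-4 + u) = (-4 + u)*(2 + u))
((-1 + N(4, -2))*1)*16 = ((-1 + (-8 + 4² - 2*4))*1)*16 = ((-1 + (-8 + 16 - 8))*1)*16 = ((-1 + 0)*1)*16 = -1*1*16 = -1*16 = -16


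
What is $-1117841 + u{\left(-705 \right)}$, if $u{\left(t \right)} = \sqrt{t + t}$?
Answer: $-1117841 + i \sqrt{1410} \approx -1.1178 \cdot 10^{6} + 37.55 i$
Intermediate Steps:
$u{\left(t \right)} = \sqrt{2} \sqrt{t}$ ($u{\left(t \right)} = \sqrt{2 t} = \sqrt{2} \sqrt{t}$)
$-1117841 + u{\left(-705 \right)} = -1117841 + \sqrt{2} \sqrt{-705} = -1117841 + \sqrt{2} i \sqrt{705} = -1117841 + i \sqrt{1410}$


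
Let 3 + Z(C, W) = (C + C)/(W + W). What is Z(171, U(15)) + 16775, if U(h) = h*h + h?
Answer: 1341817/80 ≈ 16773.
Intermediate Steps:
U(h) = h + h**2 (U(h) = h**2 + h = h + h**2)
Z(C, W) = -3 + C/W (Z(C, W) = -3 + (C + C)/(W + W) = -3 + (2*C)/((2*W)) = -3 + (2*C)*(1/(2*W)) = -3 + C/W)
Z(171, U(15)) + 16775 = (-3 + 171/((15*(1 + 15)))) + 16775 = (-3 + 171/((15*16))) + 16775 = (-3 + 171/240) + 16775 = (-3 + 171*(1/240)) + 16775 = (-3 + 57/80) + 16775 = -183/80 + 16775 = 1341817/80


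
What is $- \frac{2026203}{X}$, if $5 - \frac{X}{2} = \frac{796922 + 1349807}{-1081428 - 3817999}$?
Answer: $- \frac{254544453479}{1366352} \approx -1.863 \cdot 10^{5}$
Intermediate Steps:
$X = \frac{4099056}{376879}$ ($X = 10 - 2 \frac{796922 + 1349807}{-1081428 - 3817999} = 10 - 2 \frac{2146729}{-4899427} = 10 - 2 \cdot 2146729 \left(- \frac{1}{4899427}\right) = 10 - - \frac{330266}{376879} = 10 + \frac{330266}{376879} = \frac{4099056}{376879} \approx 10.876$)
$- \frac{2026203}{X} = - \frac{2026203}{\frac{4099056}{376879}} = \left(-2026203\right) \frac{376879}{4099056} = - \frac{254544453479}{1366352}$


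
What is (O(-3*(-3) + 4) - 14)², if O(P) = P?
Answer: 1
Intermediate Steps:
(O(-3*(-3) + 4) - 14)² = ((-3*(-3) + 4) - 14)² = ((9 + 4) - 14)² = (13 - 14)² = (-1)² = 1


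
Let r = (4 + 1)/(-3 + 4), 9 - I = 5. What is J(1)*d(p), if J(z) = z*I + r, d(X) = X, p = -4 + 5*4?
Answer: 144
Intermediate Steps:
p = 16 (p = -4 + 20 = 16)
I = 4 (I = 9 - 1*5 = 9 - 5 = 4)
r = 5 (r = 5/1 = 5*1 = 5)
J(z) = 5 + 4*z (J(z) = z*4 + 5 = 4*z + 5 = 5 + 4*z)
J(1)*d(p) = (5 + 4*1)*16 = (5 + 4)*16 = 9*16 = 144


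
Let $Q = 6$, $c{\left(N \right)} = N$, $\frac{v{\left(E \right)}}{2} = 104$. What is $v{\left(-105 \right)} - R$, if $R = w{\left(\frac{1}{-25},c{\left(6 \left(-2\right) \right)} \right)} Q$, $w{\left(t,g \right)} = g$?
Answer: $280$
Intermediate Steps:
$v{\left(E \right)} = 208$ ($v{\left(E \right)} = 2 \cdot 104 = 208$)
$R = -72$ ($R = 6 \left(-2\right) 6 = \left(-12\right) 6 = -72$)
$v{\left(-105 \right)} - R = 208 - -72 = 208 + 72 = 280$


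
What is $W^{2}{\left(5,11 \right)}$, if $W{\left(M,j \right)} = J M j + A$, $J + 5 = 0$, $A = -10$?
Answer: $81225$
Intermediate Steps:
$J = -5$ ($J = -5 + 0 = -5$)
$W{\left(M,j \right)} = -10 - 5 M j$ ($W{\left(M,j \right)} = - 5 M j - 10 = -10 - 5 M j$)
$W^{2}{\left(5,11 \right)} = \left(-10 - 25 \cdot 11\right)^{2} = \left(-10 - 275\right)^{2} = \left(-285\right)^{2} = 81225$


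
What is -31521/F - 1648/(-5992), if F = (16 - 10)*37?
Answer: -7854499/55426 ≈ -141.71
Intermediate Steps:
F = 222 (F = 6*37 = 222)
-31521/F - 1648/(-5992) = -31521/222 - 1648/(-5992) = -31521*1/222 - 1648*(-1/5992) = -10507/74 + 206/749 = -7854499/55426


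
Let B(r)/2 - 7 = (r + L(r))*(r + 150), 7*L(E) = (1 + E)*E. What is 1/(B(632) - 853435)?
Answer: 7/626632773 ≈ 1.1171e-8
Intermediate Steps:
L(E) = E*(1 + E)/7 (L(E) = ((1 + E)*E)/7 = (E*(1 + E))/7 = E*(1 + E)/7)
B(r) = 14 + 2*(150 + r)*(r + r*(1 + r)/7) (B(r) = 14 + 2*((r + r*(1 + r)/7)*(r + 150)) = 14 + 2*((r + r*(1 + r)/7)*(150 + r)) = 14 + 2*((150 + r)*(r + r*(1 + r)/7)) = 14 + 2*(150 + r)*(r + r*(1 + r)/7))
1/(B(632) - 853435) = 1/((14 + (2/7)*632³ + (316/7)*632² + (2400/7)*632) - 853435) = 1/((14 + (2/7)*252435968 + (316/7)*399424 + 1516800/7) - 853435) = 1/((14 + 504871936/7 + 126217984/7 + 1516800/7) - 853435) = 1/(632606818/7 - 853435) = 1/(626632773/7) = 7/626632773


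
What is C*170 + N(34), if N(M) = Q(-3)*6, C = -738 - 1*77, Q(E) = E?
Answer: -138568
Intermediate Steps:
C = -815 (C = -738 - 77 = -815)
N(M) = -18 (N(M) = -3*6 = -18)
C*170 + N(34) = -815*170 - 18 = -138550 - 18 = -138568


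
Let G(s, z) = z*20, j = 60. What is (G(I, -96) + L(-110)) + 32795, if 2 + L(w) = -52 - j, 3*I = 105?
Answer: 30761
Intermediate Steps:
I = 35 (I = (1/3)*105 = 35)
L(w) = -114 (L(w) = -2 + (-52 - 1*60) = -2 + (-52 - 60) = -2 - 112 = -114)
G(s, z) = 20*z
(G(I, -96) + L(-110)) + 32795 = (20*(-96) - 114) + 32795 = (-1920 - 114) + 32795 = -2034 + 32795 = 30761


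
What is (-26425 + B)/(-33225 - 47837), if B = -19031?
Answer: 22728/40531 ≈ 0.56076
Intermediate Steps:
(-26425 + B)/(-33225 - 47837) = (-26425 - 19031)/(-33225 - 47837) = -45456/(-81062) = -45456*(-1/81062) = 22728/40531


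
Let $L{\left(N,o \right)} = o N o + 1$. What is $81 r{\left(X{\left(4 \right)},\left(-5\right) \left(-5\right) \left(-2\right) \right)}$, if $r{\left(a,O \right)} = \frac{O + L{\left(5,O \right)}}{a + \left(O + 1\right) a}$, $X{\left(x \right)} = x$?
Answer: $- \frac{336177}{64} \approx -5252.8$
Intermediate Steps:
$L{\left(N,o \right)} = 1 + N o^{2}$ ($L{\left(N,o \right)} = N o o + 1 = N o^{2} + 1 = 1 + N o^{2}$)
$r{\left(a,O \right)} = \frac{1 + O + 5 O^{2}}{a + a \left(1 + O\right)}$ ($r{\left(a,O \right)} = \frac{O + \left(1 + 5 O^{2}\right)}{a + \left(O + 1\right) a} = \frac{1 + O + 5 O^{2}}{a + \left(1 + O\right) a} = \frac{1 + O + 5 O^{2}}{a + a \left(1 + O\right)}$)
$81 r{\left(X{\left(4 \right)},\left(-5\right) \left(-5\right) \left(-2\right) \right)} = 81 \frac{1 + \left(-5\right) \left(-5\right) \left(-2\right) + 5 \left(\left(-5\right) \left(-5\right) \left(-2\right)\right)^{2}}{4 \left(2 + \left(-5\right) \left(-5\right) \left(-2\right)\right)} = 81 \frac{1 + 25 \left(-2\right) + 5 \left(25 \left(-2\right)\right)^{2}}{4 \left(2 + 25 \left(-2\right)\right)} = 81 \frac{1 - 50 + 5 \left(-50\right)^{2}}{4 \left(2 - 50\right)} = 81 \frac{1 - 50 + 5 \cdot 2500}{4 \left(-48\right)} = 81 \cdot \frac{1}{4} \left(- \frac{1}{48}\right) \left(1 - 50 + 12500\right) = 81 \cdot \frac{1}{4} \left(- \frac{1}{48}\right) 12451 = 81 \left(- \frac{12451}{192}\right) = - \frac{336177}{64}$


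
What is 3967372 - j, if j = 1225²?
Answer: 2466747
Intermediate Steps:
j = 1500625
3967372 - j = 3967372 - 1*1500625 = 3967372 - 1500625 = 2466747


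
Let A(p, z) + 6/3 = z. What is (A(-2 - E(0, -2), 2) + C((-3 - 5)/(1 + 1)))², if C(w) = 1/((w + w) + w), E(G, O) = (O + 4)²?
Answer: 1/144 ≈ 0.0069444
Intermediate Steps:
E(G, O) = (4 + O)²
C(w) = 1/(3*w) (C(w) = 1/(2*w + w) = 1/(3*w))
A(p, z) = -2 + z
(A(-2 - E(0, -2), 2) + C((-3 - 5)/(1 + 1)))² = ((-2 + 2) + 1/(3*(((-3 - 5)/(1 + 1)))))² = (0 + 1/(3*((-8/2))))² = (0 + 1/(3*((-8*½))))² = (0 + (⅓)/(-4))² = (0 + (⅓)*(-¼))² = (0 - 1/12)² = (-1/12)² = 1/144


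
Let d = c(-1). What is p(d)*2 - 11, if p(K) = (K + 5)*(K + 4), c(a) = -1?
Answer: 13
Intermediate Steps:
d = -1
p(K) = (4 + K)*(5 + K) (p(K) = (5 + K)*(4 + K) = (4 + K)*(5 + K))
p(d)*2 - 11 = (20 + (-1)² + 9*(-1))*2 - 11 = (20 + 1 - 9)*2 - 11 = 12*2 - 11 = 24 - 11 = 13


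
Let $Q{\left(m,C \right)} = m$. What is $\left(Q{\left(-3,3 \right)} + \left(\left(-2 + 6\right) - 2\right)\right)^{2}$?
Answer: $1$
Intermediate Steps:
$\left(Q{\left(-3,3 \right)} + \left(\left(-2 + 6\right) - 2\right)\right)^{2} = \left(-3 + \left(\left(-2 + 6\right) - 2\right)\right)^{2} = \left(-3 + \left(4 - 2\right)\right)^{2} = \left(-3 + 2\right)^{2} = \left(-1\right)^{2} = 1$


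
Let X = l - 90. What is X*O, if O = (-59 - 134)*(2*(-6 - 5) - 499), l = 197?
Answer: 10759171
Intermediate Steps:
O = 100553 (O = -193*(2*(-11) - 499) = -193*(-22 - 499) = -193*(-521) = 100553)
X = 107 (X = 197 - 90 = 107)
X*O = 107*100553 = 10759171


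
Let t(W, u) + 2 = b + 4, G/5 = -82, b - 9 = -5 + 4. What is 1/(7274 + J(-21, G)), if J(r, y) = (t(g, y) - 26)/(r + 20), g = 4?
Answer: 1/7290 ≈ 0.00013717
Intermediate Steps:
b = 8 (b = 9 + (-5 + 4) = 9 - 1 = 8)
G = -410 (G = 5*(-82) = -410)
t(W, u) = 10 (t(W, u) = -2 + (8 + 4) = -2 + 12 = 10)
J(r, y) = -16/(20 + r) (J(r, y) = (10 - 26)/(r + 20) = -16/(20 + r))
1/(7274 + J(-21, G)) = 1/(7274 - 16/(20 - 21)) = 1/(7274 - 16/(-1)) = 1/(7274 - 16*(-1)) = 1/(7274 + 16) = 1/7290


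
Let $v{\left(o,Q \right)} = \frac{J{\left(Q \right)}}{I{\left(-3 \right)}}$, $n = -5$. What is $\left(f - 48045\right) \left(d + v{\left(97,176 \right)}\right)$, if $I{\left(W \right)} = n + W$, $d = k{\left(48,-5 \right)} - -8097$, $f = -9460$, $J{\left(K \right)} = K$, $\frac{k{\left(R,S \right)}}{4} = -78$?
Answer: $-446411315$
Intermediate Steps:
$k{\left(R,S \right)} = -312$ ($k{\left(R,S \right)} = 4 \left(-78\right) = -312$)
$d = 7785$ ($d = -312 - -8097 = -312 + 8097 = 7785$)
$I{\left(W \right)} = -5 + W$
$v{\left(o,Q \right)} = - \frac{Q}{8}$ ($v{\left(o,Q \right)} = \frac{Q}{-5 - 3} = \frac{Q}{-8} = Q \left(- \frac{1}{8}\right) = - \frac{Q}{8}$)
$\left(f - 48045\right) \left(d + v{\left(97,176 \right)}\right) = \left(-9460 - 48045\right) \left(7785 - 22\right) = - 57505 \left(7785 - 22\right) = \left(-57505\right) 7763 = -446411315$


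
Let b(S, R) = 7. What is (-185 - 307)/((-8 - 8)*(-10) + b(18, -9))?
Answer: -492/167 ≈ -2.9461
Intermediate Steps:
(-185 - 307)/((-8 - 8)*(-10) + b(18, -9)) = (-185 - 307)/((-8 - 8)*(-10) + 7) = -492/(-16*(-10) + 7) = -492/(160 + 7) = -492/167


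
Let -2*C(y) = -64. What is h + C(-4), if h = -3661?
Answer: -3629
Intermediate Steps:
C(y) = 32 (C(y) = -½*(-64) = 32)
h + C(-4) = -3661 + 32 = -3629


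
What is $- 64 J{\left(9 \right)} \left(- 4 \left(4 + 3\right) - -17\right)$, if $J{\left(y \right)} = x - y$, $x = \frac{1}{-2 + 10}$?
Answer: $-6248$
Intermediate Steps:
$x = \frac{1}{8} \approx 0.125$
$J{\left(y \right)} = \frac{1}{8} - y$
$- 64 J{\left(9 \right)} \left(- 4 \left(4 + 3\right) - -17\right) = - 64 \left(\frac{1}{8} - 9\right) \left(- 4 \left(4 + 3\right) - -17\right) = - 64 \left(\frac{1}{8} - 9\right) \left(\left(-4\right) 7 + 17\right) = \left(-64\right) \left(- \frac{71}{8}\right) \left(-28 + 17\right) = 568 \left(-11\right) = -6248$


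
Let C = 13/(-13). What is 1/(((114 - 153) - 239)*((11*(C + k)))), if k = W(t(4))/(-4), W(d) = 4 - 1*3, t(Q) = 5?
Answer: 2/7645 ≈ 0.00026161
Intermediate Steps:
W(d) = 1 (W(d) = 4 - 3 = 1)
C = -1 (C = 13*(-1/13) = -1)
k = -¼ (k = 1/(-4) = 1*(-¼) = -¼ ≈ -0.25000)
1/(((114 - 153) - 239)*((11*(C + k)))) = 1/(((114 - 153) - 239)*((11*(-1 - ¼)))) = 1/((-39 - 239)*((11*(-5/4)))) = 1/((-278)*(-55/4)) = -1/278*(-4/55) = 2/7645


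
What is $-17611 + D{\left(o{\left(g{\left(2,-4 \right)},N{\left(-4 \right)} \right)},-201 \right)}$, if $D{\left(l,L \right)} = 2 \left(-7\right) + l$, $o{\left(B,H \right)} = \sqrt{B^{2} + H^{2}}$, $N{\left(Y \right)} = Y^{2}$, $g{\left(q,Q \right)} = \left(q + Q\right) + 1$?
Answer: $-17625 + \sqrt{257} \approx -17609.0$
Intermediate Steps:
$g{\left(q,Q \right)} = 1 + Q + q$ ($g{\left(q,Q \right)} = \left(Q + q\right) + 1 = 1 + Q + q$)
$D{\left(l,L \right)} = -14 + l$
$-17611 + D{\left(o{\left(g{\left(2,-4 \right)},N{\left(-4 \right)} \right)},-201 \right)} = -17611 - \left(14 - \sqrt{\left(1 - 4 + 2\right)^{2} + \left(\left(-4\right)^{2}\right)^{2}}\right) = -17611 - \left(14 - \sqrt{\left(-1\right)^{2} + 16^{2}}\right) = -17611 - \left(14 - \sqrt{1 + 256}\right) = -17611 - \left(14 - \sqrt{257}\right) = -17625 + \sqrt{257}$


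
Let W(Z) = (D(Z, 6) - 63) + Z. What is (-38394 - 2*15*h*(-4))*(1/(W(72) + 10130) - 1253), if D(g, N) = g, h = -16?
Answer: 515792715948/10211 ≈ 5.0513e+7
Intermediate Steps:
W(Z) = -63 + 2*Z (W(Z) = (Z - 63) + Z = (-63 + Z) + Z = -63 + 2*Z)
(-38394 - 2*15*h*(-4))*(1/(W(72) + 10130) - 1253) = (-38394 - 2*15*(-16)*(-4))*(1/((-63 + 2*72) + 10130) - 1253) = (-38394 - (-480)*(-4))*(1/((-63 + 144) + 10130) - 1253) = (-38394 - 2*960)*(1/(81 + 10130) - 1253) = (-38394 - 1920)*(1/10211 - 1253) = -40314*(1/10211 - 1253) = -40314*(-12794382/10211) = 515792715948/10211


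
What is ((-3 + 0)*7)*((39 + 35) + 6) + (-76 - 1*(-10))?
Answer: -1746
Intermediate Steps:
((-3 + 0)*7)*((39 + 35) + 6) + (-76 - 1*(-10)) = (-3*7)*(74 + 6) + (-76 + 10) = -21*80 - 66 = -1680 - 66 = -1746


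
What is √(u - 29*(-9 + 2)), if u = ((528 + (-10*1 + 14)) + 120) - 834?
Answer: √21 ≈ 4.5826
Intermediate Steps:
u = -182 (u = ((528 + (-10 + 14)) + 120) - 834 = ((528 + 4) + 120) - 834 = (532 + 120) - 834 = 652 - 834 = -182)
√(u - 29*(-9 + 2)) = √(-182 - 29*(-9 + 2)) = √(-182 - 29*(-7)) = √(-182 + 203) = √21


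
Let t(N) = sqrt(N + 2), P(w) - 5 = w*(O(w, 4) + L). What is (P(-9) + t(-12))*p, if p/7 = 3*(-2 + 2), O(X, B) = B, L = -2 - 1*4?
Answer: 0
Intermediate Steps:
L = -6 (L = -2 - 4 = -6)
P(w) = 5 - 2*w (P(w) = 5 + w*(4 - 6) = 5 + w*(-2) = 5 - 2*w)
t(N) = sqrt(2 + N)
p = 0 (p = 7*(3*(-2 + 2)) = 7*(3*0) = 7*0 = 0)
(P(-9) + t(-12))*p = ((5 - 2*(-9)) + sqrt(2 - 12))*0 = ((5 + 18) + sqrt(-10))*0 = (23 + I*sqrt(10))*0 = 0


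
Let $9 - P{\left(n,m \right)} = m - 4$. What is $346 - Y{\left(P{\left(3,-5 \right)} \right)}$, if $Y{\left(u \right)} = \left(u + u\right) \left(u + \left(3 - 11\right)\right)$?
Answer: $-14$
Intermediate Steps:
$P{\left(n,m \right)} = 13 - m$ ($P{\left(n,m \right)} = 9 - \left(m - 4\right) = 9 - \left(-4 + m\right) = 13 - m$)
$Y{\left(u \right)} = 2 u \left(-8 + u\right)$ ($Y{\left(u \right)} = 2 u \left(u - 8\right) = 2 u \left(-8 + u\right)$)
$346 - Y{\left(P{\left(3,-5 \right)} \right)} = 346 - 2 \left(13 - -5\right) \left(-8 + \left(13 - -5\right)\right) = 346 - 2 \left(13 + 5\right) \left(-8 + \left(13 + 5\right)\right) = 346 - 2 \cdot 18 \left(-8 + 18\right) = 346 - 2 \cdot 18 \cdot 10 = 346 - 360 = -14$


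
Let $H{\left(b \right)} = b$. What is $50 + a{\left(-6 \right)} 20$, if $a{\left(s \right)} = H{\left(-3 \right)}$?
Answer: $-10$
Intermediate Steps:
$a{\left(s \right)} = -3$
$50 + a{\left(-6 \right)} 20 = 50 - 60 = -10$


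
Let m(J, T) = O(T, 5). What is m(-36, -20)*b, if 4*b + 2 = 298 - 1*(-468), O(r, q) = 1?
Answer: 191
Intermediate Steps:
m(J, T) = 1
b = 191 (b = -1/2 + (298 - 1*(-468))/4 = -1/2 + (298 + 468)/4 = -1/2 + (1/4)*766 = -1/2 + 383/2 = 191)
m(-36, -20)*b = 1*191 = 191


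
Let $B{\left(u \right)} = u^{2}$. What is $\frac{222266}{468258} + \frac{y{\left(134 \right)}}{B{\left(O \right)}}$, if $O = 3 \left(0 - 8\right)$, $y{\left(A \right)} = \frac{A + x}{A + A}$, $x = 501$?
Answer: $\frac{5768016953}{12047341824} \approx 0.47878$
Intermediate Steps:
$y{\left(A \right)} = \frac{501 + A}{2 A}$ ($y{\left(A \right)} = \frac{A + 501}{A + A} = \frac{501 + A}{2 A}$)
$O = -24$ ($O = 3 \left(-8\right) = -24$)
$\frac{222266}{468258} + \frac{y{\left(134 \right)}}{B{\left(O \right)}} = \frac{222266}{468258} + \frac{\frac{1}{2} \cdot \frac{1}{134} \left(501 + 134\right)}{\left(-24\right)^{2}} = 222266 \cdot \frac{1}{468258} + \frac{\frac{1}{2} \cdot \frac{1}{134} \cdot 635}{576} = \frac{111133}{234129} + \frac{635}{268} \cdot \frac{1}{576} = \frac{111133}{234129} + \frac{635}{154368} = \frac{5768016953}{12047341824}$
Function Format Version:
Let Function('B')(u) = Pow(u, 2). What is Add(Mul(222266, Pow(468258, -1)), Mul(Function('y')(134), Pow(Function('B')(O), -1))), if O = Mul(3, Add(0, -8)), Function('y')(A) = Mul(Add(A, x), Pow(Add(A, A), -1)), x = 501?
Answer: Rational(5768016953, 12047341824) ≈ 0.47878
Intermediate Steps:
Function('y')(A) = Mul(Rational(1, 2), Pow(A, -1), Add(501, A)) (Function('y')(A) = Mul(Add(A, 501), Pow(Add(A, A), -1)) = Mul(Add(501, A), Pow(Mul(2, A), -1)) = Mul(Add(501, A), Mul(Rational(1, 2), Pow(A, -1))) = Mul(Rational(1, 2), Pow(A, -1), Add(501, A)))
O = -24 (O = Mul(3, -8) = -24)
Add(Mul(222266, Pow(468258, -1)), Mul(Function('y')(134), Pow(Function('B')(O), -1))) = Add(Mul(222266, Pow(468258, -1)), Mul(Mul(Rational(1, 2), Pow(134, -1), Add(501, 134)), Pow(Pow(-24, 2), -1))) = Add(Mul(222266, Rational(1, 468258)), Mul(Mul(Rational(1, 2), Rational(1, 134), 635), Pow(576, -1))) = Add(Rational(111133, 234129), Mul(Rational(635, 268), Rational(1, 576))) = Add(Rational(111133, 234129), Rational(635, 154368)) = Rational(5768016953, 12047341824)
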